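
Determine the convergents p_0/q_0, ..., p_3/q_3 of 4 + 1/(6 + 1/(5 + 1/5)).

Using the convergent recurrence p_i = a_i*p_{i-1} + p_{i-2}, q_i = a_i*q_{i-1} + q_{i-2} with p_{-2}=0, p_{-1}=1, q_{-2}=1, q_{-1}=0:
  i=0: a_0=4, p_0 = 4*1 + 0 = 4, q_0 = 4*0 + 1 = 1.
  i=1: a_1=6, p_1 = 6*4 + 1 = 25, q_1 = 6*1 + 0 = 6.
  i=2: a_2=5, p_2 = 5*25 + 4 = 129, q_2 = 5*6 + 1 = 31.
  i=3: a_3=5, p_3 = 5*129 + 25 = 670, q_3 = 5*31 + 6 = 161.

4/1, 25/6, 129/31, 670/161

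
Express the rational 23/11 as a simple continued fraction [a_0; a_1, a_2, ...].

Run the Euclidean algorithm on 23 and 11; the successive quotients are the partial quotients a_0, a_1, ... (each step inverts the fractional part left over by the previous one):
  23 = 2*11 + 1, so a_0 = 2.
  11 = 11*1 + 0, so a_1 = 11.
The remainder reaches 0 after 2 divisions, so the expansion has 2 partial quotients, read off in order.

[2; 11]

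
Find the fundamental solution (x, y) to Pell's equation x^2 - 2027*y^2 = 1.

First expand sqrt(2027) as a continued fraction. With x_i = (sqrt(2027) + m_i)/d_i and (m_0, d_0) = (0, 1): a_0 = floor(sqrt(2027)) = 45, since 45^2 = 2025 <= 2027 < 2116 = 46^2.
Iterate m_{i+1} = d_i*a_i - m_i, d_{i+1} = (2027 - m_{i+1}^2)/d_i, a_{i+1} = floor((a_0 + m_{i+1})/d_{i+1}):
  m_1 = 1*45 - 0 = 45, d_1 = (2027 - 45^2)/1 = 2/1 = 2, a_1 = floor((45 + 45)/2) = 45.
  m_2 = 2*45 - 45 = 45, d_2 = (2027 - 45^2)/2 = 2/2 = 1, a_2 = floor((45 + 45)/1) = 90.
  m_3 = 1*90 - 45 = 45, d_3 = (2027 - 45^2)/1 = 2/1 = 2: (m_3, d_3) = (m_1, d_1) = (45, 2), so from here the quotients repeat a_1, a_2; the period length is 2.
So sqrt(2027) = [45; (45, 90)] with period length k = 2.
k is even, so the fundamental solution of x^2 - 2027y^2 = 1 is (p_{k-1}, q_{k-1}) = (p_1, q_1); compute convergents through index 1.
Convergents (p_i = a_i*p_{i-1} + p_{i-2}, q_i = a_i*q_{i-1} + q_{i-2} with p_{-2}=0, p_{-1}=1, q_{-2}=1, q_{-1}=0):
  i=0: a_0=45, p_0 = 45*1 + 0 = 45, q_0 = 45*0 + 1 = 1.
  i=1: a_1=45, p_1 = 45*45 + 1 = 2026, q_1 = 45*1 + 0 = 45.
Check: 2026^2 - 2027*45^2 = 4104676 - 4104675 = 1, so (x, y) = (2026, 45) solves the equation, and by the theorem it is the least positive solution.

(x, y) = (2026, 45)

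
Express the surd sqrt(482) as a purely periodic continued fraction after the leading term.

[21; (1, 20, 1, 42)]

Write x_i = (sqrt(482) + m_i)/d_i with (m_0, d_0) = (0, 1). a_0 = floor(sqrt(482)) = 21, since 21^2 = 441 <= 482 < 484 = 22^2.
Iterate m_{i+1} = d_i*a_i - m_i, d_{i+1} = (482 - m_{i+1}^2)/d_i, a_{i+1} = floor((a_0 + m_{i+1})/d_{i+1}):
  m_1 = 1*21 - 0 = 21, d_1 = (482 - 21^2)/1 = 41/1 = 41, a_1 = floor((21 + 21)/41) = 1.
  m_2 = 41*1 - 21 = 20, d_2 = (482 - 20^2)/41 = 82/41 = 2, a_2 = floor((21 + 20)/2) = 20.
  m_3 = 2*20 - 20 = 20, d_3 = (482 - 20^2)/2 = 82/2 = 41, a_3 = floor((21 + 20)/41) = 1.
  m_4 = 41*1 - 20 = 21, d_4 = (482 - 21^2)/41 = 41/41 = 1, a_4 = floor((21 + 21)/1) = 42.
  m_5 = 1*42 - 21 = 21, d_5 = (482 - 21^2)/1 = 41/1 = 41: (m_5, d_5) = (m_1, d_1) = (21, 41), so from here the quotients repeat a_1, ..., a_4; the period length is 4.
Hence the expansion of sqrt(482) is a_0 = 21 followed by the repeating block 1, 20, 1, 42 (period 4).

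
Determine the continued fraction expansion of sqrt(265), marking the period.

[16; (3, 1, 1, 2, 2, 1, 1, 3, 32)]

Write x_i = (sqrt(265) + m_i)/d_i with (m_0, d_0) = (0, 1). a_0 = floor(sqrt(265)) = 16, since 16^2 = 256 <= 265 < 289 = 17^2.
Iterate m_{i+1} = d_i*a_i - m_i, d_{i+1} = (265 - m_{i+1}^2)/d_i, a_{i+1} = floor((a_0 + m_{i+1})/d_{i+1}):
  m_1 = 1*16 - 0 = 16, d_1 = (265 - 16^2)/1 = 9/1 = 9, a_1 = floor((16 + 16)/9) = 3.
  m_2 = 9*3 - 16 = 11, d_2 = (265 - 11^2)/9 = 144/9 = 16, a_2 = floor((16 + 11)/16) = 1.
  m_3 = 16*1 - 11 = 5, d_3 = (265 - 5^2)/16 = 240/16 = 15, a_3 = floor((16 + 5)/15) = 1.
  m_4 = 15*1 - 5 = 10, d_4 = (265 - 10^2)/15 = 165/15 = 11, a_4 = floor((16 + 10)/11) = 2.
  m_5 = 11*2 - 10 = 12, d_5 = (265 - 12^2)/11 = 121/11 = 11, a_5 = floor((16 + 12)/11) = 2.
  m_6 = 11*2 - 12 = 10, d_6 = (265 - 10^2)/11 = 165/11 = 15, a_6 = floor((16 + 10)/15) = 1.
  m_7 = 15*1 - 10 = 5, d_7 = (265 - 5^2)/15 = 240/15 = 16, a_7 = floor((16 + 5)/16) = 1.
  m_8 = 16*1 - 5 = 11, d_8 = (265 - 11^2)/16 = 144/16 = 9, a_8 = floor((16 + 11)/9) = 3.
  m_9 = 9*3 - 11 = 16, d_9 = (265 - 16^2)/9 = 9/9 = 1, a_9 = floor((16 + 16)/1) = 32.
  m_10 = 1*32 - 16 = 16, d_10 = (265 - 16^2)/1 = 9/1 = 9: (m_10, d_10) = (m_1, d_1) = (16, 9), so from here the quotients repeat a_1, ..., a_9; the period length is 9.
Hence the expansion of sqrt(265) is a_0 = 16 followed by the repeating block 3, 1, 1, 2, 2, 1, 1, 3, 32 (period 9).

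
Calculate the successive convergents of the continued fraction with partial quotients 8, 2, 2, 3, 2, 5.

8/1, 17/2, 42/5, 143/17, 328/39, 1783/212

Using the convergent recurrence p_i = a_i*p_{i-1} + p_{i-2}, q_i = a_i*q_{i-1} + q_{i-2} with p_{-2}=0, p_{-1}=1, q_{-2}=1, q_{-1}=0:
  i=0: a_0=8, p_0 = 8*1 + 0 = 8, q_0 = 8*0 + 1 = 1.
  i=1: a_1=2, p_1 = 2*8 + 1 = 17, q_1 = 2*1 + 0 = 2.
  i=2: a_2=2, p_2 = 2*17 + 8 = 42, q_2 = 2*2 + 1 = 5.
  i=3: a_3=3, p_3 = 3*42 + 17 = 143, q_3 = 3*5 + 2 = 17.
  i=4: a_4=2, p_4 = 2*143 + 42 = 328, q_4 = 2*17 + 5 = 39.
  i=5: a_5=5, p_5 = 5*328 + 143 = 1783, q_5 = 5*39 + 17 = 212.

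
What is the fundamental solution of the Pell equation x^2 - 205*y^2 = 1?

(x, y) = (39689, 2772)

First expand sqrt(205) as a continued fraction. With x_i = (sqrt(205) + m_i)/d_i and (m_0, d_0) = (0, 1): a_0 = floor(sqrt(205)) = 14, since 14^2 = 196 <= 205 < 225 = 15^2.
Iterate m_{i+1} = d_i*a_i - m_i, d_{i+1} = (205 - m_{i+1}^2)/d_i, a_{i+1} = floor((a_0 + m_{i+1})/d_{i+1}):
  m_1 = 1*14 - 0 = 14, d_1 = (205 - 14^2)/1 = 9/1 = 9, a_1 = floor((14 + 14)/9) = 3.
  m_2 = 9*3 - 14 = 13, d_2 = (205 - 13^2)/9 = 36/9 = 4, a_2 = floor((14 + 13)/4) = 6.
  m_3 = 4*6 - 13 = 11, d_3 = (205 - 11^2)/4 = 84/4 = 21, a_3 = floor((14 + 11)/21) = 1.
  m_4 = 21*1 - 11 = 10, d_4 = (205 - 10^2)/21 = 105/21 = 5, a_4 = floor((14 + 10)/5) = 4.
  m_5 = 5*4 - 10 = 10, d_5 = (205 - 10^2)/5 = 105/5 = 21, a_5 = floor((14 + 10)/21) = 1.
  m_6 = 21*1 - 10 = 11, d_6 = (205 - 11^2)/21 = 84/21 = 4, a_6 = floor((14 + 11)/4) = 6.
  m_7 = 4*6 - 11 = 13, d_7 = (205 - 13^2)/4 = 36/4 = 9, a_7 = floor((14 + 13)/9) = 3.
  m_8 = 9*3 - 13 = 14, d_8 = (205 - 14^2)/9 = 9/9 = 1, a_8 = floor((14 + 14)/1) = 28.
  m_9 = 1*28 - 14 = 14, d_9 = (205 - 14^2)/1 = 9/1 = 9: (m_9, d_9) = (m_1, d_1) = (14, 9), so from here the quotients repeat a_1, ..., a_8; the period length is 8.
So sqrt(205) = [14; (3, 6, 1, 4, 1, 6, 3, 28)] with period length k = 8.
k is even, so the fundamental solution of x^2 - 205y^2 = 1 is (p_{k-1}, q_{k-1}) = (p_7, q_7); compute convergents through index 7.
Convergents (p_i = a_i*p_{i-1} + p_{i-2}, q_i = a_i*q_{i-1} + q_{i-2} with p_{-2}=0, p_{-1}=1, q_{-2}=1, q_{-1}=0):
  i=0: a_0=14, p_0 = 14*1 + 0 = 14, q_0 = 14*0 + 1 = 1.
  i=1: a_1=3, p_1 = 3*14 + 1 = 43, q_1 = 3*1 + 0 = 3.
  i=2: a_2=6, p_2 = 6*43 + 14 = 272, q_2 = 6*3 + 1 = 19.
  i=3: a_3=1, p_3 = 1*272 + 43 = 315, q_3 = 1*19 + 3 = 22.
  i=4: a_4=4, p_4 = 4*315 + 272 = 1532, q_4 = 4*22 + 19 = 107.
  i=5: a_5=1, p_5 = 1*1532 + 315 = 1847, q_5 = 1*107 + 22 = 129.
  i=6: a_6=6, p_6 = 6*1847 + 1532 = 12614, q_6 = 6*129 + 107 = 881.
  i=7: a_7=3, p_7 = 3*12614 + 1847 = 39689, q_7 = 3*881 + 129 = 2772.
Check: 39689^2 - 205*2772^2 = 1575216721 - 1575216720 = 1, so (x, y) = (39689, 2772) solves the equation, and by the theorem it is the least positive solution.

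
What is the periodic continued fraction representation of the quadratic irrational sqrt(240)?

[15; (2, 30)]

Write x_i = (sqrt(240) + m_i)/d_i with (m_0, d_0) = (0, 1). a_0 = floor(sqrt(240)) = 15, since 15^2 = 225 <= 240 < 256 = 16^2.
Iterate m_{i+1} = d_i*a_i - m_i, d_{i+1} = (240 - m_{i+1}^2)/d_i, a_{i+1} = floor((a_0 + m_{i+1})/d_{i+1}):
  m_1 = 1*15 - 0 = 15, d_1 = (240 - 15^2)/1 = 15/1 = 15, a_1 = floor((15 + 15)/15) = 2.
  m_2 = 15*2 - 15 = 15, d_2 = (240 - 15^2)/15 = 15/15 = 1, a_2 = floor((15 + 15)/1) = 30.
  m_3 = 1*30 - 15 = 15, d_3 = (240 - 15^2)/1 = 15/1 = 15: (m_3, d_3) = (m_1, d_1) = (15, 15), so from here the quotients repeat a_1, a_2; the period length is 2.
Hence the expansion of sqrt(240) is a_0 = 15 followed by the repeating block 2, 30 (period 2).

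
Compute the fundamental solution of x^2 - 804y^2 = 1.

First expand sqrt(804) as a continued fraction. With x_i = (sqrt(804) + m_i)/d_i and (m_0, d_0) = (0, 1): a_0 = floor(sqrt(804)) = 28, since 28^2 = 784 <= 804 < 841 = 29^2.
Iterate m_{i+1} = d_i*a_i - m_i, d_{i+1} = (804 - m_{i+1}^2)/d_i, a_{i+1} = floor((a_0 + m_{i+1})/d_{i+1}):
  m_1 = 1*28 - 0 = 28, d_1 = (804 - 28^2)/1 = 20/1 = 20, a_1 = floor((28 + 28)/20) = 2.
  m_2 = 20*2 - 28 = 12, d_2 = (804 - 12^2)/20 = 660/20 = 33, a_2 = floor((28 + 12)/33) = 1.
  m_3 = 33*1 - 12 = 21, d_3 = (804 - 21^2)/33 = 363/33 = 11, a_3 = floor((28 + 21)/11) = 4.
  m_4 = 11*4 - 21 = 23, d_4 = (804 - 23^2)/11 = 275/11 = 25, a_4 = floor((28 + 23)/25) = 2.
  m_5 = 25*2 - 23 = 27, d_5 = (804 - 27^2)/25 = 75/25 = 3, a_5 = floor((28 + 27)/3) = 18.
  m_6 = 3*18 - 27 = 27, d_6 = (804 - 27^2)/3 = 75/3 = 25, a_6 = floor((28 + 27)/25) = 2.
  m_7 = 25*2 - 27 = 23, d_7 = (804 - 23^2)/25 = 275/25 = 11, a_7 = floor((28 + 23)/11) = 4.
  m_8 = 11*4 - 23 = 21, d_8 = (804 - 21^2)/11 = 363/11 = 33, a_8 = floor((28 + 21)/33) = 1.
  m_9 = 33*1 - 21 = 12, d_9 = (804 - 12^2)/33 = 660/33 = 20, a_9 = floor((28 + 12)/20) = 2.
  m_10 = 20*2 - 12 = 28, d_10 = (804 - 28^2)/20 = 20/20 = 1, a_10 = floor((28 + 28)/1) = 56.
  m_11 = 1*56 - 28 = 28, d_11 = (804 - 28^2)/1 = 20/1 = 20: (m_11, d_11) = (m_1, d_1) = (28, 20), so from here the quotients repeat a_1, ..., a_10; the period length is 10.
So sqrt(804) = [28; (2, 1, 4, 2, 18, 2, 4, 1, 2, 56)] with period length k = 10.
k is even, so the fundamental solution of x^2 - 804y^2 = 1 is (p_{k-1}, q_{k-1}) = (p_9, q_9); compute convergents through index 9.
Convergents (p_i = a_i*p_{i-1} + p_{i-2}, q_i = a_i*q_{i-1} + q_{i-2} with p_{-2}=0, p_{-1}=1, q_{-2}=1, q_{-1}=0):
  i=0: a_0=28, p_0 = 28*1 + 0 = 28, q_0 = 28*0 + 1 = 1.
  i=1: a_1=2, p_1 = 2*28 + 1 = 57, q_1 = 2*1 + 0 = 2.
  i=2: a_2=1, p_2 = 1*57 + 28 = 85, q_2 = 1*2 + 1 = 3.
  i=3: a_3=4, p_3 = 4*85 + 57 = 397, q_3 = 4*3 + 2 = 14.
  i=4: a_4=2, p_4 = 2*397 + 85 = 879, q_4 = 2*14 + 3 = 31.
  i=5: a_5=18, p_5 = 18*879 + 397 = 16219, q_5 = 18*31 + 14 = 572.
  i=6: a_6=2, p_6 = 2*16219 + 879 = 33317, q_6 = 2*572 + 31 = 1175.
  i=7: a_7=4, p_7 = 4*33317 + 16219 = 149487, q_7 = 4*1175 + 572 = 5272.
  i=8: a_8=1, p_8 = 1*149487 + 33317 = 182804, q_8 = 1*5272 + 1175 = 6447.
  i=9: a_9=2, p_9 = 2*182804 + 149487 = 515095, q_9 = 2*6447 + 5272 = 18166.
Check: 515095^2 - 804*18166^2 = 265322859025 - 265322859024 = 1, so (x, y) = (515095, 18166) solves the equation, and by the theorem it is the least positive solution.

(x, y) = (515095, 18166)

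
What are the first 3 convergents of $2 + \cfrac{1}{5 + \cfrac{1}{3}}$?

2/1, 11/5, 35/16

Using the convergent recurrence p_i = a_i*p_{i-1} + p_{i-2}, q_i = a_i*q_{i-1} + q_{i-2} with p_{-2}=0, p_{-1}=1, q_{-2}=1, q_{-1}=0:
  i=0: a_0=2, p_0 = 2*1 + 0 = 2, q_0 = 2*0 + 1 = 1.
  i=1: a_1=5, p_1 = 5*2 + 1 = 11, q_1 = 5*1 + 0 = 5.
  i=2: a_2=3, p_2 = 3*11 + 2 = 35, q_2 = 3*5 + 1 = 16.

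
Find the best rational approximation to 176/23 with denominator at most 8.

Expand x = 176/23 as a continued fraction with the Euclidean algorithm:
  176 = 7*23 + 15, so a_0 = 7.
  23 = 1*15 + 8, so a_1 = 1.
  15 = 1*8 + 7, so a_2 = 1.
  8 = 1*7 + 1, so a_3 = 1.
  7 = 7*1 + 0, so a_4 = 7.
so x = [7; 1, 1, 1, 7].
Convergents (p_i = a_i*p_{i-1} + p_{i-2}, q_i = a_i*q_{i-1} + q_{i-2} with p_{-2}=0, p_{-1}=1, q_{-2}=1, q_{-1}=0), until the denominator exceeds 8:
  i=0: a_0=7, p_0 = 7*1 + 0 = 7, q_0 = 7*0 + 1 = 1.
  i=1: a_1=1, p_1 = 1*7 + 1 = 8, q_1 = 1*1 + 0 = 1.
  i=2: a_2=1, p_2 = 1*8 + 7 = 15, q_2 = 1*1 + 1 = 2.
  i=3: a_3=1, p_3 = 1*15 + 8 = 23, q_3 = 1*2 + 1 = 3.
  i=4: a_4=7, p_4 = 7*23 + 15 = 176, q_4 = 7*3 + 2 = 23.
q_4 = 23 > 8, so the last convergent with denominator <= 8 is p_3/q_3 = 23/3.
The closest fraction with denominator <= 8 is either p_3/q_3 or the intermediate fraction (k*p_3 + p_2)/(k*q_3 + q_2) with the largest k >= 1 whose denominator stays <= 8; these approach x as k grows, and every other convergent or intermediate fraction in range is farther away.
Largest k: floor((8 - q_2)/q_3) = floor((8 - 2)/3) = 2.
That gives (2*23 + 15)/(2*3 + 2) = 61/8.
Compare the errors: |x - 23/3| = |176*3 - 23*23|/(23*3) = 1/69, and |x - 61/8| = |176*8 - 61*23|/(23*8) = 5/184.
Cross-multiplying, 1*184 = 184 < 345 = 5*69, so 1/69 is smaller: the convergent 23/3 is closer to x than 61/8.

23/3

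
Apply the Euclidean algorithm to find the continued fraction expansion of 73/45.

Run the Euclidean algorithm on 73 and 45; the successive quotients are the partial quotients a_0, a_1, ... (each step inverts the fractional part left over by the previous one):
  73 = 1*45 + 28, so a_0 = 1.
  45 = 1*28 + 17, so a_1 = 1.
  28 = 1*17 + 11, so a_2 = 1.
  17 = 1*11 + 6, so a_3 = 1.
  11 = 1*6 + 5, so a_4 = 1.
  6 = 1*5 + 1, so a_5 = 1.
  5 = 5*1 + 0, so a_6 = 5.
The remainder reaches 0 after 7 divisions, so the expansion has 7 partial quotients, read off in order.

[1; 1, 1, 1, 1, 1, 5]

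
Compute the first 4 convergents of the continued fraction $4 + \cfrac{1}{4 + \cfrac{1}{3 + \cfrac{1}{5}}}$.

4/1, 17/4, 55/13, 292/69

Using the convergent recurrence p_i = a_i*p_{i-1} + p_{i-2}, q_i = a_i*q_{i-1} + q_{i-2} with p_{-2}=0, p_{-1}=1, q_{-2}=1, q_{-1}=0:
  i=0: a_0=4, p_0 = 4*1 + 0 = 4, q_0 = 4*0 + 1 = 1.
  i=1: a_1=4, p_1 = 4*4 + 1 = 17, q_1 = 4*1 + 0 = 4.
  i=2: a_2=3, p_2 = 3*17 + 4 = 55, q_2 = 3*4 + 1 = 13.
  i=3: a_3=5, p_3 = 5*55 + 17 = 292, q_3 = 5*13 + 4 = 69.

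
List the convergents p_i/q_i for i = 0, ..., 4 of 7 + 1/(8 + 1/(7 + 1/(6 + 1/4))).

Using the convergent recurrence p_i = a_i*p_{i-1} + p_{i-2}, q_i = a_i*q_{i-1} + q_{i-2} with p_{-2}=0, p_{-1}=1, q_{-2}=1, q_{-1}=0:
  i=0: a_0=7, p_0 = 7*1 + 0 = 7, q_0 = 7*0 + 1 = 1.
  i=1: a_1=8, p_1 = 8*7 + 1 = 57, q_1 = 8*1 + 0 = 8.
  i=2: a_2=7, p_2 = 7*57 + 7 = 406, q_2 = 7*8 + 1 = 57.
  i=3: a_3=6, p_3 = 6*406 + 57 = 2493, q_3 = 6*57 + 8 = 350.
  i=4: a_4=4, p_4 = 4*2493 + 406 = 10378, q_4 = 4*350 + 57 = 1457.

7/1, 57/8, 406/57, 2493/350, 10378/1457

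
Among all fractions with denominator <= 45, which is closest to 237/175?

42/31

Expand x = 237/175 as a continued fraction with the Euclidean algorithm:
  237 = 1*175 + 62, so a_0 = 1.
  175 = 2*62 + 51, so a_1 = 2.
  62 = 1*51 + 11, so a_2 = 1.
  51 = 4*11 + 7, so a_3 = 4.
  11 = 1*7 + 4, so a_4 = 1.
  7 = 1*4 + 3, so a_5 = 1.
  4 = 1*3 + 1, so a_6 = 1.
  3 = 3*1 + 0, so a_7 = 3.
so x = [1; 2, 1, 4, 1, 1, 1, 3].
Convergents (p_i = a_i*p_{i-1} + p_{i-2}, q_i = a_i*q_{i-1} + q_{i-2} with p_{-2}=0, p_{-1}=1, q_{-2}=1, q_{-1}=0), until the denominator exceeds 45:
  i=0: a_0=1, p_0 = 1*1 + 0 = 1, q_0 = 1*0 + 1 = 1.
  i=1: a_1=2, p_1 = 2*1 + 1 = 3, q_1 = 2*1 + 0 = 2.
  i=2: a_2=1, p_2 = 1*3 + 1 = 4, q_2 = 1*2 + 1 = 3.
  i=3: a_3=4, p_3 = 4*4 + 3 = 19, q_3 = 4*3 + 2 = 14.
  i=4: a_4=1, p_4 = 1*19 + 4 = 23, q_4 = 1*14 + 3 = 17.
  i=5: a_5=1, p_5 = 1*23 + 19 = 42, q_5 = 1*17 + 14 = 31.
  i=6: a_6=1, p_6 = 1*42 + 23 = 65, q_6 = 1*31 + 17 = 48.
q_6 = 48 > 45, so the last convergent with denominator <= 45 is p_5/q_5 = 42/31.
The closest fraction with denominator <= 45 is either p_5/q_5 or the intermediate fraction (k*p_5 + p_4)/(k*q_5 + q_4) with the largest k >= 1 whose denominator stays <= 45; these approach x as k grows, and every other convergent or intermediate fraction in range is farther away.
Largest k: floor((45 - q_4)/q_5) = floor((45 - 17)/31) = 0.
Since k = 0, no intermediate fraction beyond p_5/q_5 has denominator <= 45, so the convergent 42/31 is the closest (its error is |237*31 - 42*175|/(175*31) = 3/5425).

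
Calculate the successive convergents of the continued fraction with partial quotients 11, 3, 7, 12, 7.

Using the convergent recurrence p_i = a_i*p_{i-1} + p_{i-2}, q_i = a_i*q_{i-1} + q_{i-2} with p_{-2}=0, p_{-1}=1, q_{-2}=1, q_{-1}=0:
  i=0: a_0=11, p_0 = 11*1 + 0 = 11, q_0 = 11*0 + 1 = 1.
  i=1: a_1=3, p_1 = 3*11 + 1 = 34, q_1 = 3*1 + 0 = 3.
  i=2: a_2=7, p_2 = 7*34 + 11 = 249, q_2 = 7*3 + 1 = 22.
  i=3: a_3=12, p_3 = 12*249 + 34 = 3022, q_3 = 12*22 + 3 = 267.
  i=4: a_4=7, p_4 = 7*3022 + 249 = 21403, q_4 = 7*267 + 22 = 1891.

11/1, 34/3, 249/22, 3022/267, 21403/1891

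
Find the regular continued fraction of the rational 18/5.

[3; 1, 1, 2]

Run the Euclidean algorithm on 18 and 5; the successive quotients are the partial quotients a_0, a_1, ... (each step inverts the fractional part left over by the previous one):
  18 = 3*5 + 3, so a_0 = 3.
  5 = 1*3 + 2, so a_1 = 1.
  3 = 1*2 + 1, so a_2 = 1.
  2 = 2*1 + 0, so a_3 = 2.
The remainder reaches 0 after 4 divisions, so the expansion has 4 partial quotients, read off in order.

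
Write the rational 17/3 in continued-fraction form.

Run the Euclidean algorithm on 17 and 3; the successive quotients are the partial quotients a_0, a_1, ... (each step inverts the fractional part left over by the previous one):
  17 = 5*3 + 2, so a_0 = 5.
  3 = 1*2 + 1, so a_1 = 1.
  2 = 2*1 + 0, so a_2 = 2.
The remainder reaches 0 after 3 divisions, so the expansion has 3 partial quotients, read off in order.

[5; 1, 2]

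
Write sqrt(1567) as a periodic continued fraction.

[39; (1, 1, 2, 2, 3, 39, 3, 2, 2, 1, 1, 78)]

Write x_i = (sqrt(1567) + m_i)/d_i with (m_0, d_0) = (0, 1). a_0 = floor(sqrt(1567)) = 39, since 39^2 = 1521 <= 1567 < 1600 = 40^2.
Iterate m_{i+1} = d_i*a_i - m_i, d_{i+1} = (1567 - m_{i+1}^2)/d_i, a_{i+1} = floor((a_0 + m_{i+1})/d_{i+1}):
  m_1 = 1*39 - 0 = 39, d_1 = (1567 - 39^2)/1 = 46/1 = 46, a_1 = floor((39 + 39)/46) = 1.
  m_2 = 46*1 - 39 = 7, d_2 = (1567 - 7^2)/46 = 1518/46 = 33, a_2 = floor((39 + 7)/33) = 1.
  m_3 = 33*1 - 7 = 26, d_3 = (1567 - 26^2)/33 = 891/33 = 27, a_3 = floor((39 + 26)/27) = 2.
  m_4 = 27*2 - 26 = 28, d_4 = (1567 - 28^2)/27 = 783/27 = 29, a_4 = floor((39 + 28)/29) = 2.
  m_5 = 29*2 - 28 = 30, d_5 = (1567 - 30^2)/29 = 667/29 = 23, a_5 = floor((39 + 30)/23) = 3.
  m_6 = 23*3 - 30 = 39, d_6 = (1567 - 39^2)/23 = 46/23 = 2, a_6 = floor((39 + 39)/2) = 39.
  m_7 = 2*39 - 39 = 39, d_7 = (1567 - 39^2)/2 = 46/2 = 23, a_7 = floor((39 + 39)/23) = 3.
  m_8 = 23*3 - 39 = 30, d_8 = (1567 - 30^2)/23 = 667/23 = 29, a_8 = floor((39 + 30)/29) = 2.
  m_9 = 29*2 - 30 = 28, d_9 = (1567 - 28^2)/29 = 783/29 = 27, a_9 = floor((39 + 28)/27) = 2.
  m_10 = 27*2 - 28 = 26, d_10 = (1567 - 26^2)/27 = 891/27 = 33, a_10 = floor((39 + 26)/33) = 1.
  m_11 = 33*1 - 26 = 7, d_11 = (1567 - 7^2)/33 = 1518/33 = 46, a_11 = floor((39 + 7)/46) = 1.
  m_12 = 46*1 - 7 = 39, d_12 = (1567 - 39^2)/46 = 46/46 = 1, a_12 = floor((39 + 39)/1) = 78.
  m_13 = 1*78 - 39 = 39, d_13 = (1567 - 39^2)/1 = 46/1 = 46: (m_13, d_13) = (m_1, d_1) = (39, 46), so from here the quotients repeat a_1, ..., a_12; the period length is 12.
Hence the expansion of sqrt(1567) is a_0 = 39 followed by the repeating block 1, 1, 2, 2, 3, 39, 3, 2, 2, 1, 1, 78 (period 12).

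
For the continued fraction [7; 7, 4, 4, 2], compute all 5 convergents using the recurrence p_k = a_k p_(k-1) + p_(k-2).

Using the convergent recurrence p_i = a_i*p_{i-1} + p_{i-2}, q_i = a_i*q_{i-1} + q_{i-2} with p_{-2}=0, p_{-1}=1, q_{-2}=1, q_{-1}=0:
  i=0: a_0=7, p_0 = 7*1 + 0 = 7, q_0 = 7*0 + 1 = 1.
  i=1: a_1=7, p_1 = 7*7 + 1 = 50, q_1 = 7*1 + 0 = 7.
  i=2: a_2=4, p_2 = 4*50 + 7 = 207, q_2 = 4*7 + 1 = 29.
  i=3: a_3=4, p_3 = 4*207 + 50 = 878, q_3 = 4*29 + 7 = 123.
  i=4: a_4=2, p_4 = 2*878 + 207 = 1963, q_4 = 2*123 + 29 = 275.

7/1, 50/7, 207/29, 878/123, 1963/275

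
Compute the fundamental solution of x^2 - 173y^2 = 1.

First expand sqrt(173) as a continued fraction. With x_i = (sqrt(173) + m_i)/d_i and (m_0, d_0) = (0, 1): a_0 = floor(sqrt(173)) = 13, since 13^2 = 169 <= 173 < 196 = 14^2.
Iterate m_{i+1} = d_i*a_i - m_i, d_{i+1} = (173 - m_{i+1}^2)/d_i, a_{i+1} = floor((a_0 + m_{i+1})/d_{i+1}):
  m_1 = 1*13 - 0 = 13, d_1 = (173 - 13^2)/1 = 4/1 = 4, a_1 = floor((13 + 13)/4) = 6.
  m_2 = 4*6 - 13 = 11, d_2 = (173 - 11^2)/4 = 52/4 = 13, a_2 = floor((13 + 11)/13) = 1.
  m_3 = 13*1 - 11 = 2, d_3 = (173 - 2^2)/13 = 169/13 = 13, a_3 = floor((13 + 2)/13) = 1.
  m_4 = 13*1 - 2 = 11, d_4 = (173 - 11^2)/13 = 52/13 = 4, a_4 = floor((13 + 11)/4) = 6.
  m_5 = 4*6 - 11 = 13, d_5 = (173 - 13^2)/4 = 4/4 = 1, a_5 = floor((13 + 13)/1) = 26.
  m_6 = 1*26 - 13 = 13, d_6 = (173 - 13^2)/1 = 4/1 = 4: (m_6, d_6) = (m_1, d_1) = (13, 4), so from here the quotients repeat a_1, ..., a_5; the period length is 5.
So sqrt(173) = [13; (6, 1, 1, 6, 26)] with period length k = 5.
k is odd, so (p_{k-1}, q_{k-1}) only solves x^2 - 173y^2 = -1 and the fundamental solution of x^2 - 173y^2 = 1 is (p_{2k-1}, q_{2k-1}) = (p_9, q_9); compute convergents through index 9, running through the period twice.
Convergents (p_i = a_i*p_{i-1} + p_{i-2}, q_i = a_i*q_{i-1} + q_{i-2} with p_{-2}=0, p_{-1}=1, q_{-2}=1, q_{-1}=0):
  i=0: a_0=13, p_0 = 13*1 + 0 = 13, q_0 = 13*0 + 1 = 1.
  i=1: a_1=6, p_1 = 6*13 + 1 = 79, q_1 = 6*1 + 0 = 6.
  i=2: a_2=1, p_2 = 1*79 + 13 = 92, q_2 = 1*6 + 1 = 7.
  i=3: a_3=1, p_3 = 1*92 + 79 = 171, q_3 = 1*7 + 6 = 13.
  i=4: a_4=6, p_4 = 6*171 + 92 = 1118, q_4 = 6*13 + 7 = 85.
  i=5: a_5=26, p_5 = 26*1118 + 171 = 29239, q_5 = 26*85 + 13 = 2223.
  i=6: a_6=6, p_6 = 6*29239 + 1118 = 176552, q_6 = 6*2223 + 85 = 13423.
  i=7: a_7=1, p_7 = 1*176552 + 29239 = 205791, q_7 = 1*13423 + 2223 = 15646.
  i=8: a_8=1, p_8 = 1*205791 + 176552 = 382343, q_8 = 1*15646 + 13423 = 29069.
  i=9: a_9=6, p_9 = 6*382343 + 205791 = 2499849, q_9 = 6*29069 + 15646 = 190060.
Indeed p_4^2 - 173*q_4^2 = 1249924 - 1249925 = -1, not +1.
Check: 2499849^2 - 173*190060^2 = 6249245022801 - 6249245022800 = 1, so (x, y) = (2499849, 190060) solves the equation, and by the theorem it is the least positive solution.

(x, y) = (2499849, 190060)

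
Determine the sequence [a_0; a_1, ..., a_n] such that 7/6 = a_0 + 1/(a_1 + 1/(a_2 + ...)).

[1; 6]

Run the Euclidean algorithm on 7 and 6; the successive quotients are the partial quotients a_0, a_1, ... (each step inverts the fractional part left over by the previous one):
  7 = 1*6 + 1, so a_0 = 1.
  6 = 6*1 + 0, so a_1 = 6.
The remainder reaches 0 after 2 divisions, so the expansion has 2 partial quotients, read off in order.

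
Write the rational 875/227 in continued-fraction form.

[3; 1, 5, 1, 7, 4]

Run the Euclidean algorithm on 875 and 227; the successive quotients are the partial quotients a_0, a_1, ... (each step inverts the fractional part left over by the previous one):
  875 = 3*227 + 194, so a_0 = 3.
  227 = 1*194 + 33, so a_1 = 1.
  194 = 5*33 + 29, so a_2 = 5.
  33 = 1*29 + 4, so a_3 = 1.
  29 = 7*4 + 1, so a_4 = 7.
  4 = 4*1 + 0, so a_5 = 4.
The remainder reaches 0 after 6 divisions, so the expansion has 6 partial quotients, read off in order.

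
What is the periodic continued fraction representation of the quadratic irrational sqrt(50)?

[7; (14)]

Write x_i = (sqrt(50) + m_i)/d_i with (m_0, d_0) = (0, 1). a_0 = floor(sqrt(50)) = 7, since 7^2 = 49 <= 50 < 64 = 8^2.
Iterate m_{i+1} = d_i*a_i - m_i, d_{i+1} = (50 - m_{i+1}^2)/d_i, a_{i+1} = floor((a_0 + m_{i+1})/d_{i+1}):
  m_1 = 1*7 - 0 = 7, d_1 = (50 - 7^2)/1 = 1/1 = 1, a_1 = floor((7 + 7)/1) = 14.
  m_2 = 1*14 - 7 = 7, d_2 = (50 - 7^2)/1 = 1/1 = 1: (m_2, d_2) = (m_1, d_1) = (7, 1), so from here the quotient a_1 repeats; the period length is 1.
Hence the expansion of sqrt(50) is a_0 = 7 followed by the repeating block 14 (period 1).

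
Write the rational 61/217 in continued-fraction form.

[0; 3, 1, 1, 3, 1, 6]

Run the Euclidean algorithm on 61 and 217; the successive quotients are the partial quotients a_0, a_1, ... (each step inverts the fractional part left over by the previous one):
  61 = 0*217 + 61, so a_0 = 0.
  217 = 3*61 + 34, so a_1 = 3.
  61 = 1*34 + 27, so a_2 = 1.
  34 = 1*27 + 7, so a_3 = 1.
  27 = 3*7 + 6, so a_4 = 3.
  7 = 1*6 + 1, so a_5 = 1.
  6 = 6*1 + 0, so a_6 = 6.
The remainder reaches 0 after 7 divisions, so the expansion has 7 partial quotients, read off in order.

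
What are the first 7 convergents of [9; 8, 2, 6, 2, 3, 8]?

9/1, 73/8, 155/17, 1003/110, 2161/237, 7486/821, 62049/6805

Using the convergent recurrence p_i = a_i*p_{i-1} + p_{i-2}, q_i = a_i*q_{i-1} + q_{i-2} with p_{-2}=0, p_{-1}=1, q_{-2}=1, q_{-1}=0:
  i=0: a_0=9, p_0 = 9*1 + 0 = 9, q_0 = 9*0 + 1 = 1.
  i=1: a_1=8, p_1 = 8*9 + 1 = 73, q_1 = 8*1 + 0 = 8.
  i=2: a_2=2, p_2 = 2*73 + 9 = 155, q_2 = 2*8 + 1 = 17.
  i=3: a_3=6, p_3 = 6*155 + 73 = 1003, q_3 = 6*17 + 8 = 110.
  i=4: a_4=2, p_4 = 2*1003 + 155 = 2161, q_4 = 2*110 + 17 = 237.
  i=5: a_5=3, p_5 = 3*2161 + 1003 = 7486, q_5 = 3*237 + 110 = 821.
  i=6: a_6=8, p_6 = 8*7486 + 2161 = 62049, q_6 = 8*821 + 237 = 6805.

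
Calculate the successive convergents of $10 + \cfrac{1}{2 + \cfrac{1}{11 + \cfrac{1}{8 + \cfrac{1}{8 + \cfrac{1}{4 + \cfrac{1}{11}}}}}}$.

Using the convergent recurrence p_i = a_i*p_{i-1} + p_{i-2}, q_i = a_i*q_{i-1} + q_{i-2} with p_{-2}=0, p_{-1}=1, q_{-2}=1, q_{-1}=0:
  i=0: a_0=10, p_0 = 10*1 + 0 = 10, q_0 = 10*0 + 1 = 1.
  i=1: a_1=2, p_1 = 2*10 + 1 = 21, q_1 = 2*1 + 0 = 2.
  i=2: a_2=11, p_2 = 11*21 + 10 = 241, q_2 = 11*2 + 1 = 23.
  i=3: a_3=8, p_3 = 8*241 + 21 = 1949, q_3 = 8*23 + 2 = 186.
  i=4: a_4=8, p_4 = 8*1949 + 241 = 15833, q_4 = 8*186 + 23 = 1511.
  i=5: a_5=4, p_5 = 4*15833 + 1949 = 65281, q_5 = 4*1511 + 186 = 6230.
  i=6: a_6=11, p_6 = 11*65281 + 15833 = 733924, q_6 = 11*6230 + 1511 = 70041.

10/1, 21/2, 241/23, 1949/186, 15833/1511, 65281/6230, 733924/70041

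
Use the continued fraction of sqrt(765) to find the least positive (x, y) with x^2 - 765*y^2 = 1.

(x, y) = (285769, 10332)

First expand sqrt(765) as a continued fraction. With x_i = (sqrt(765) + m_i)/d_i and (m_0, d_0) = (0, 1): a_0 = floor(sqrt(765)) = 27, since 27^2 = 729 <= 765 < 784 = 28^2.
Iterate m_{i+1} = d_i*a_i - m_i, d_{i+1} = (765 - m_{i+1}^2)/d_i, a_{i+1} = floor((a_0 + m_{i+1})/d_{i+1}):
  m_1 = 1*27 - 0 = 27, d_1 = (765 - 27^2)/1 = 36/1 = 36, a_1 = floor((27 + 27)/36) = 1.
  m_2 = 36*1 - 27 = 9, d_2 = (765 - 9^2)/36 = 684/36 = 19, a_2 = floor((27 + 9)/19) = 1.
  m_3 = 19*1 - 9 = 10, d_3 = (765 - 10^2)/19 = 665/19 = 35, a_3 = floor((27 + 10)/35) = 1.
  m_4 = 35*1 - 10 = 25, d_4 = (765 - 25^2)/35 = 140/35 = 4, a_4 = floor((27 + 25)/4) = 13.
  m_5 = 4*13 - 25 = 27, d_5 = (765 - 27^2)/4 = 36/4 = 9, a_5 = floor((27 + 27)/9) = 6.
  m_6 = 9*6 - 27 = 27, d_6 = (765 - 27^2)/9 = 36/9 = 4, a_6 = floor((27 + 27)/4) = 13.
  m_7 = 4*13 - 27 = 25, d_7 = (765 - 25^2)/4 = 140/4 = 35, a_7 = floor((27 + 25)/35) = 1.
  m_8 = 35*1 - 25 = 10, d_8 = (765 - 10^2)/35 = 665/35 = 19, a_8 = floor((27 + 10)/19) = 1.
  m_9 = 19*1 - 10 = 9, d_9 = (765 - 9^2)/19 = 684/19 = 36, a_9 = floor((27 + 9)/36) = 1.
  m_10 = 36*1 - 9 = 27, d_10 = (765 - 27^2)/36 = 36/36 = 1, a_10 = floor((27 + 27)/1) = 54.
  m_11 = 1*54 - 27 = 27, d_11 = (765 - 27^2)/1 = 36/1 = 36: (m_11, d_11) = (m_1, d_1) = (27, 36), so from here the quotients repeat a_1, ..., a_10; the period length is 10.
So sqrt(765) = [27; (1, 1, 1, 13, 6, 13, 1, 1, 1, 54)] with period length k = 10.
k is even, so the fundamental solution of x^2 - 765y^2 = 1 is (p_{k-1}, q_{k-1}) = (p_9, q_9); compute convergents through index 9.
Convergents (p_i = a_i*p_{i-1} + p_{i-2}, q_i = a_i*q_{i-1} + q_{i-2} with p_{-2}=0, p_{-1}=1, q_{-2}=1, q_{-1}=0):
  i=0: a_0=27, p_0 = 27*1 + 0 = 27, q_0 = 27*0 + 1 = 1.
  i=1: a_1=1, p_1 = 1*27 + 1 = 28, q_1 = 1*1 + 0 = 1.
  i=2: a_2=1, p_2 = 1*28 + 27 = 55, q_2 = 1*1 + 1 = 2.
  i=3: a_3=1, p_3 = 1*55 + 28 = 83, q_3 = 1*2 + 1 = 3.
  i=4: a_4=13, p_4 = 13*83 + 55 = 1134, q_4 = 13*3 + 2 = 41.
  i=5: a_5=6, p_5 = 6*1134 + 83 = 6887, q_5 = 6*41 + 3 = 249.
  i=6: a_6=13, p_6 = 13*6887 + 1134 = 90665, q_6 = 13*249 + 41 = 3278.
  i=7: a_7=1, p_7 = 1*90665 + 6887 = 97552, q_7 = 1*3278 + 249 = 3527.
  i=8: a_8=1, p_8 = 1*97552 + 90665 = 188217, q_8 = 1*3527 + 3278 = 6805.
  i=9: a_9=1, p_9 = 1*188217 + 97552 = 285769, q_9 = 1*6805 + 3527 = 10332.
Check: 285769^2 - 765*10332^2 = 81663921361 - 81663921360 = 1, so (x, y) = (285769, 10332) solves the equation, and by the theorem it is the least positive solution.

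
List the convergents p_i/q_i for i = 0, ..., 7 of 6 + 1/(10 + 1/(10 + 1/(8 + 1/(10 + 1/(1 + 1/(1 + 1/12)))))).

6/1, 61/10, 616/101, 4989/818, 50506/8281, 55495/9099, 106001/17380, 1327507/217659

Using the convergent recurrence p_i = a_i*p_{i-1} + p_{i-2}, q_i = a_i*q_{i-1} + q_{i-2} with p_{-2}=0, p_{-1}=1, q_{-2}=1, q_{-1}=0:
  i=0: a_0=6, p_0 = 6*1 + 0 = 6, q_0 = 6*0 + 1 = 1.
  i=1: a_1=10, p_1 = 10*6 + 1 = 61, q_1 = 10*1 + 0 = 10.
  i=2: a_2=10, p_2 = 10*61 + 6 = 616, q_2 = 10*10 + 1 = 101.
  i=3: a_3=8, p_3 = 8*616 + 61 = 4989, q_3 = 8*101 + 10 = 818.
  i=4: a_4=10, p_4 = 10*4989 + 616 = 50506, q_4 = 10*818 + 101 = 8281.
  i=5: a_5=1, p_5 = 1*50506 + 4989 = 55495, q_5 = 1*8281 + 818 = 9099.
  i=6: a_6=1, p_6 = 1*55495 + 50506 = 106001, q_6 = 1*9099 + 8281 = 17380.
  i=7: a_7=12, p_7 = 12*106001 + 55495 = 1327507, q_7 = 12*17380 + 9099 = 217659.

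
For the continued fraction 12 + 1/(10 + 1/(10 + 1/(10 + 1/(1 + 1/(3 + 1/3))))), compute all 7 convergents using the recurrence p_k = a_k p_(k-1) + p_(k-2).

Using the convergent recurrence p_i = a_i*p_{i-1} + p_{i-2}, q_i = a_i*q_{i-1} + q_{i-2} with p_{-2}=0, p_{-1}=1, q_{-2}=1, q_{-1}=0:
  i=0: a_0=12, p_0 = 12*1 + 0 = 12, q_0 = 12*0 + 1 = 1.
  i=1: a_1=10, p_1 = 10*12 + 1 = 121, q_1 = 10*1 + 0 = 10.
  i=2: a_2=10, p_2 = 10*121 + 12 = 1222, q_2 = 10*10 + 1 = 101.
  i=3: a_3=10, p_3 = 10*1222 + 121 = 12341, q_3 = 10*101 + 10 = 1020.
  i=4: a_4=1, p_4 = 1*12341 + 1222 = 13563, q_4 = 1*1020 + 101 = 1121.
  i=5: a_5=3, p_5 = 3*13563 + 12341 = 53030, q_5 = 3*1121 + 1020 = 4383.
  i=6: a_6=3, p_6 = 3*53030 + 13563 = 172653, q_6 = 3*4383 + 1121 = 14270.

12/1, 121/10, 1222/101, 12341/1020, 13563/1121, 53030/4383, 172653/14270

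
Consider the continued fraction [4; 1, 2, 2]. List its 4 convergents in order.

Using the convergent recurrence p_i = a_i*p_{i-1} + p_{i-2}, q_i = a_i*q_{i-1} + q_{i-2} with p_{-2}=0, p_{-1}=1, q_{-2}=1, q_{-1}=0:
  i=0: a_0=4, p_0 = 4*1 + 0 = 4, q_0 = 4*0 + 1 = 1.
  i=1: a_1=1, p_1 = 1*4 + 1 = 5, q_1 = 1*1 + 0 = 1.
  i=2: a_2=2, p_2 = 2*5 + 4 = 14, q_2 = 2*1 + 1 = 3.
  i=3: a_3=2, p_3 = 2*14 + 5 = 33, q_3 = 2*3 + 1 = 7.

4/1, 5/1, 14/3, 33/7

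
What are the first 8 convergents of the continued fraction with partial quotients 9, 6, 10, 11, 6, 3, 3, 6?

Using the convergent recurrence p_i = a_i*p_{i-1} + p_{i-2}, q_i = a_i*q_{i-1} + q_{i-2} with p_{-2}=0, p_{-1}=1, q_{-2}=1, q_{-1}=0:
  i=0: a_0=9, p_0 = 9*1 + 0 = 9, q_0 = 9*0 + 1 = 1.
  i=1: a_1=6, p_1 = 6*9 + 1 = 55, q_1 = 6*1 + 0 = 6.
  i=2: a_2=10, p_2 = 10*55 + 9 = 559, q_2 = 10*6 + 1 = 61.
  i=3: a_3=11, p_3 = 11*559 + 55 = 6204, q_3 = 11*61 + 6 = 677.
  i=4: a_4=6, p_4 = 6*6204 + 559 = 37783, q_4 = 6*677 + 61 = 4123.
  i=5: a_5=3, p_5 = 3*37783 + 6204 = 119553, q_5 = 3*4123 + 677 = 13046.
  i=6: a_6=3, p_6 = 3*119553 + 37783 = 396442, q_6 = 3*13046 + 4123 = 43261.
  i=7: a_7=6, p_7 = 6*396442 + 119553 = 2498205, q_7 = 6*43261 + 13046 = 272612.

9/1, 55/6, 559/61, 6204/677, 37783/4123, 119553/13046, 396442/43261, 2498205/272612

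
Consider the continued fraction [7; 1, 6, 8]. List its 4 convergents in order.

7/1, 8/1, 55/7, 448/57

Using the convergent recurrence p_i = a_i*p_{i-1} + p_{i-2}, q_i = a_i*q_{i-1} + q_{i-2} with p_{-2}=0, p_{-1}=1, q_{-2}=1, q_{-1}=0:
  i=0: a_0=7, p_0 = 7*1 + 0 = 7, q_0 = 7*0 + 1 = 1.
  i=1: a_1=1, p_1 = 1*7 + 1 = 8, q_1 = 1*1 + 0 = 1.
  i=2: a_2=6, p_2 = 6*8 + 7 = 55, q_2 = 6*1 + 1 = 7.
  i=3: a_3=8, p_3 = 8*55 + 8 = 448, q_3 = 8*7 + 1 = 57.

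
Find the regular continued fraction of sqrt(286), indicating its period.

Write x_i = (sqrt(286) + m_i)/d_i with (m_0, d_0) = (0, 1). a_0 = floor(sqrt(286)) = 16, since 16^2 = 256 <= 286 < 289 = 17^2.
Iterate m_{i+1} = d_i*a_i - m_i, d_{i+1} = (286 - m_{i+1}^2)/d_i, a_{i+1} = floor((a_0 + m_{i+1})/d_{i+1}):
  m_1 = 1*16 - 0 = 16, d_1 = (286 - 16^2)/1 = 30/1 = 30, a_1 = floor((16 + 16)/30) = 1.
  m_2 = 30*1 - 16 = 14, d_2 = (286 - 14^2)/30 = 90/30 = 3, a_2 = floor((16 + 14)/3) = 10.
  m_3 = 3*10 - 14 = 16, d_3 = (286 - 16^2)/3 = 30/3 = 10, a_3 = floor((16 + 16)/10) = 3.
  m_4 = 10*3 - 16 = 14, d_4 = (286 - 14^2)/10 = 90/10 = 9, a_4 = floor((16 + 14)/9) = 3.
  m_5 = 9*3 - 14 = 13, d_5 = (286 - 13^2)/9 = 117/9 = 13, a_5 = floor((16 + 13)/13) = 2.
  m_6 = 13*2 - 13 = 13, d_6 = (286 - 13^2)/13 = 117/13 = 9, a_6 = floor((16 + 13)/9) = 3.
  m_7 = 9*3 - 13 = 14, d_7 = (286 - 14^2)/9 = 90/9 = 10, a_7 = floor((16 + 14)/10) = 3.
  m_8 = 10*3 - 14 = 16, d_8 = (286 - 16^2)/10 = 30/10 = 3, a_8 = floor((16 + 16)/3) = 10.
  m_9 = 3*10 - 16 = 14, d_9 = (286 - 14^2)/3 = 90/3 = 30, a_9 = floor((16 + 14)/30) = 1.
  m_10 = 30*1 - 14 = 16, d_10 = (286 - 16^2)/30 = 30/30 = 1, a_10 = floor((16 + 16)/1) = 32.
  m_11 = 1*32 - 16 = 16, d_11 = (286 - 16^2)/1 = 30/1 = 30: (m_11, d_11) = (m_1, d_1) = (16, 30), so from here the quotients repeat a_1, ..., a_10; the period length is 10.
Hence the expansion of sqrt(286) is a_0 = 16 followed by the repeating block 1, 10, 3, 3, 2, 3, 3, 10, 1, 32 (period 10).

[16; (1, 10, 3, 3, 2, 3, 3, 10, 1, 32)]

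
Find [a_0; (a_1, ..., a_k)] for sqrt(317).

Write x_i = (sqrt(317) + m_i)/d_i with (m_0, d_0) = (0, 1). a_0 = floor(sqrt(317)) = 17, since 17^2 = 289 <= 317 < 324 = 18^2.
Iterate m_{i+1} = d_i*a_i - m_i, d_{i+1} = (317 - m_{i+1}^2)/d_i, a_{i+1} = floor((a_0 + m_{i+1})/d_{i+1}):
  m_1 = 1*17 - 0 = 17, d_1 = (317 - 17^2)/1 = 28/1 = 28, a_1 = floor((17 + 17)/28) = 1.
  m_2 = 28*1 - 17 = 11, d_2 = (317 - 11^2)/28 = 196/28 = 7, a_2 = floor((17 + 11)/7) = 4.
  m_3 = 7*4 - 11 = 17, d_3 = (317 - 17^2)/7 = 28/7 = 4, a_3 = floor((17 + 17)/4) = 8.
  m_4 = 4*8 - 17 = 15, d_4 = (317 - 15^2)/4 = 92/4 = 23, a_4 = floor((17 + 15)/23) = 1.
  m_5 = 23*1 - 15 = 8, d_5 = (317 - 8^2)/23 = 253/23 = 11, a_5 = floor((17 + 8)/11) = 2.
  m_6 = 11*2 - 8 = 14, d_6 = (317 - 14^2)/11 = 121/11 = 11, a_6 = floor((17 + 14)/11) = 2.
  m_7 = 11*2 - 14 = 8, d_7 = (317 - 8^2)/11 = 253/11 = 23, a_7 = floor((17 + 8)/23) = 1.
  m_8 = 23*1 - 8 = 15, d_8 = (317 - 15^2)/23 = 92/23 = 4, a_8 = floor((17 + 15)/4) = 8.
  m_9 = 4*8 - 15 = 17, d_9 = (317 - 17^2)/4 = 28/4 = 7, a_9 = floor((17 + 17)/7) = 4.
  m_10 = 7*4 - 17 = 11, d_10 = (317 - 11^2)/7 = 196/7 = 28, a_10 = floor((17 + 11)/28) = 1.
  m_11 = 28*1 - 11 = 17, d_11 = (317 - 17^2)/28 = 28/28 = 1, a_11 = floor((17 + 17)/1) = 34.
  m_12 = 1*34 - 17 = 17, d_12 = (317 - 17^2)/1 = 28/1 = 28: (m_12, d_12) = (m_1, d_1) = (17, 28), so from here the quotients repeat a_1, ..., a_11; the period length is 11.
Hence the expansion of sqrt(317) is a_0 = 17 followed by the repeating block 1, 4, 8, 1, 2, 2, 1, 8, 4, 1, 34 (period 11).

[17; (1, 4, 8, 1, 2, 2, 1, 8, 4, 1, 34)]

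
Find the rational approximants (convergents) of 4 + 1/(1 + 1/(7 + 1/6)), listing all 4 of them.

Using the convergent recurrence p_i = a_i*p_{i-1} + p_{i-2}, q_i = a_i*q_{i-1} + q_{i-2} with p_{-2}=0, p_{-1}=1, q_{-2}=1, q_{-1}=0:
  i=0: a_0=4, p_0 = 4*1 + 0 = 4, q_0 = 4*0 + 1 = 1.
  i=1: a_1=1, p_1 = 1*4 + 1 = 5, q_1 = 1*1 + 0 = 1.
  i=2: a_2=7, p_2 = 7*5 + 4 = 39, q_2 = 7*1 + 1 = 8.
  i=3: a_3=6, p_3 = 6*39 + 5 = 239, q_3 = 6*8 + 1 = 49.

4/1, 5/1, 39/8, 239/49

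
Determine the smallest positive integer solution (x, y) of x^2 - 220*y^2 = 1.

First expand sqrt(220) as a continued fraction. With x_i = (sqrt(220) + m_i)/d_i and (m_0, d_0) = (0, 1): a_0 = floor(sqrt(220)) = 14, since 14^2 = 196 <= 220 < 225 = 15^2.
Iterate m_{i+1} = d_i*a_i - m_i, d_{i+1} = (220 - m_{i+1}^2)/d_i, a_{i+1} = floor((a_0 + m_{i+1})/d_{i+1}):
  m_1 = 1*14 - 0 = 14, d_1 = (220 - 14^2)/1 = 24/1 = 24, a_1 = floor((14 + 14)/24) = 1.
  m_2 = 24*1 - 14 = 10, d_2 = (220 - 10^2)/24 = 120/24 = 5, a_2 = floor((14 + 10)/5) = 4.
  m_3 = 5*4 - 10 = 10, d_3 = (220 - 10^2)/5 = 120/5 = 24, a_3 = floor((14 + 10)/24) = 1.
  m_4 = 24*1 - 10 = 14, d_4 = (220 - 14^2)/24 = 24/24 = 1, a_4 = floor((14 + 14)/1) = 28.
  m_5 = 1*28 - 14 = 14, d_5 = (220 - 14^2)/1 = 24/1 = 24: (m_5, d_5) = (m_1, d_1) = (14, 24), so from here the quotients repeat a_1, ..., a_4; the period length is 4.
So sqrt(220) = [14; (1, 4, 1, 28)] with period length k = 4.
k is even, so the fundamental solution of x^2 - 220y^2 = 1 is (p_{k-1}, q_{k-1}) = (p_3, q_3); compute convergents through index 3.
Convergents (p_i = a_i*p_{i-1} + p_{i-2}, q_i = a_i*q_{i-1} + q_{i-2} with p_{-2}=0, p_{-1}=1, q_{-2}=1, q_{-1}=0):
  i=0: a_0=14, p_0 = 14*1 + 0 = 14, q_0 = 14*0 + 1 = 1.
  i=1: a_1=1, p_1 = 1*14 + 1 = 15, q_1 = 1*1 + 0 = 1.
  i=2: a_2=4, p_2 = 4*15 + 14 = 74, q_2 = 4*1 + 1 = 5.
  i=3: a_3=1, p_3 = 1*74 + 15 = 89, q_3 = 1*5 + 1 = 6.
Check: 89^2 - 220*6^2 = 7921 - 7920 = 1, so (x, y) = (89, 6) solves the equation, and by the theorem it is the least positive solution.

(x, y) = (89, 6)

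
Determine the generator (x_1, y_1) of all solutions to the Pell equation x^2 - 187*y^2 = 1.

(x, y) = (1682, 123)

First expand sqrt(187) as a continued fraction. With x_i = (sqrt(187) + m_i)/d_i and (m_0, d_0) = (0, 1): a_0 = floor(sqrt(187)) = 13, since 13^2 = 169 <= 187 < 196 = 14^2.
Iterate m_{i+1} = d_i*a_i - m_i, d_{i+1} = (187 - m_{i+1}^2)/d_i, a_{i+1} = floor((a_0 + m_{i+1})/d_{i+1}):
  m_1 = 1*13 - 0 = 13, d_1 = (187 - 13^2)/1 = 18/1 = 18, a_1 = floor((13 + 13)/18) = 1.
  m_2 = 18*1 - 13 = 5, d_2 = (187 - 5^2)/18 = 162/18 = 9, a_2 = floor((13 + 5)/9) = 2.
  m_3 = 9*2 - 5 = 13, d_3 = (187 - 13^2)/9 = 18/9 = 2, a_3 = floor((13 + 13)/2) = 13.
  m_4 = 2*13 - 13 = 13, d_4 = (187 - 13^2)/2 = 18/2 = 9, a_4 = floor((13 + 13)/9) = 2.
  m_5 = 9*2 - 13 = 5, d_5 = (187 - 5^2)/9 = 162/9 = 18, a_5 = floor((13 + 5)/18) = 1.
  m_6 = 18*1 - 5 = 13, d_6 = (187 - 13^2)/18 = 18/18 = 1, a_6 = floor((13 + 13)/1) = 26.
  m_7 = 1*26 - 13 = 13, d_7 = (187 - 13^2)/1 = 18/1 = 18: (m_7, d_7) = (m_1, d_1) = (13, 18), so from here the quotients repeat a_1, ..., a_6; the period length is 6.
So sqrt(187) = [13; (1, 2, 13, 2, 1, 26)] with period length k = 6.
k is even, so the fundamental solution of x^2 - 187y^2 = 1 is (p_{k-1}, q_{k-1}) = (p_5, q_5); compute convergents through index 5.
Convergents (p_i = a_i*p_{i-1} + p_{i-2}, q_i = a_i*q_{i-1} + q_{i-2} with p_{-2}=0, p_{-1}=1, q_{-2}=1, q_{-1}=0):
  i=0: a_0=13, p_0 = 13*1 + 0 = 13, q_0 = 13*0 + 1 = 1.
  i=1: a_1=1, p_1 = 1*13 + 1 = 14, q_1 = 1*1 + 0 = 1.
  i=2: a_2=2, p_2 = 2*14 + 13 = 41, q_2 = 2*1 + 1 = 3.
  i=3: a_3=13, p_3 = 13*41 + 14 = 547, q_3 = 13*3 + 1 = 40.
  i=4: a_4=2, p_4 = 2*547 + 41 = 1135, q_4 = 2*40 + 3 = 83.
  i=5: a_5=1, p_5 = 1*1135 + 547 = 1682, q_5 = 1*83 + 40 = 123.
Check: 1682^2 - 187*123^2 = 2829124 - 2829123 = 1, so (x, y) = (1682, 123) solves the equation, and by the theorem it is the least positive solution.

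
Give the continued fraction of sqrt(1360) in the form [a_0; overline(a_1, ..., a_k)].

[36; overline(1, 7, 4, 1, 3, 1, 4, 7, 1, 72)]

Write x_i = (sqrt(1360) + m_i)/d_i with (m_0, d_0) = (0, 1). a_0 = floor(sqrt(1360)) = 36, since 36^2 = 1296 <= 1360 < 1369 = 37^2.
Iterate m_{i+1} = d_i*a_i - m_i, d_{i+1} = (1360 - m_{i+1}^2)/d_i, a_{i+1} = floor((a_0 + m_{i+1})/d_{i+1}):
  m_1 = 1*36 - 0 = 36, d_1 = (1360 - 36^2)/1 = 64/1 = 64, a_1 = floor((36 + 36)/64) = 1.
  m_2 = 64*1 - 36 = 28, d_2 = (1360 - 28^2)/64 = 576/64 = 9, a_2 = floor((36 + 28)/9) = 7.
  m_3 = 9*7 - 28 = 35, d_3 = (1360 - 35^2)/9 = 135/9 = 15, a_3 = floor((36 + 35)/15) = 4.
  m_4 = 15*4 - 35 = 25, d_4 = (1360 - 25^2)/15 = 735/15 = 49, a_4 = floor((36 + 25)/49) = 1.
  m_5 = 49*1 - 25 = 24, d_5 = (1360 - 24^2)/49 = 784/49 = 16, a_5 = floor((36 + 24)/16) = 3.
  m_6 = 16*3 - 24 = 24, d_6 = (1360 - 24^2)/16 = 784/16 = 49, a_6 = floor((36 + 24)/49) = 1.
  m_7 = 49*1 - 24 = 25, d_7 = (1360 - 25^2)/49 = 735/49 = 15, a_7 = floor((36 + 25)/15) = 4.
  m_8 = 15*4 - 25 = 35, d_8 = (1360 - 35^2)/15 = 135/15 = 9, a_8 = floor((36 + 35)/9) = 7.
  m_9 = 9*7 - 35 = 28, d_9 = (1360 - 28^2)/9 = 576/9 = 64, a_9 = floor((36 + 28)/64) = 1.
  m_10 = 64*1 - 28 = 36, d_10 = (1360 - 36^2)/64 = 64/64 = 1, a_10 = floor((36 + 36)/1) = 72.
  m_11 = 1*72 - 36 = 36, d_11 = (1360 - 36^2)/1 = 64/1 = 64: (m_11, d_11) = (m_1, d_1) = (36, 64), so from here the quotients repeat a_1, ..., a_10; the period length is 10.
Hence the expansion of sqrt(1360) is a_0 = 36 followed by the repeating block 1, 7, 4, 1, 3, 1, 4, 7, 1, 72 (period 10).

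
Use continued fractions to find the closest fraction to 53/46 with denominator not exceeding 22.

Expand x = 53/46 as a continued fraction with the Euclidean algorithm:
  53 = 1*46 + 7, so a_0 = 1.
  46 = 6*7 + 4, so a_1 = 6.
  7 = 1*4 + 3, so a_2 = 1.
  4 = 1*3 + 1, so a_3 = 1.
  3 = 3*1 + 0, so a_4 = 3.
so x = [1; 6, 1, 1, 3].
Convergents (p_i = a_i*p_{i-1} + p_{i-2}, q_i = a_i*q_{i-1} + q_{i-2} with p_{-2}=0, p_{-1}=1, q_{-2}=1, q_{-1}=0), until the denominator exceeds 22:
  i=0: a_0=1, p_0 = 1*1 + 0 = 1, q_0 = 1*0 + 1 = 1.
  i=1: a_1=6, p_1 = 6*1 + 1 = 7, q_1 = 6*1 + 0 = 6.
  i=2: a_2=1, p_2 = 1*7 + 1 = 8, q_2 = 1*6 + 1 = 7.
  i=3: a_3=1, p_3 = 1*8 + 7 = 15, q_3 = 1*7 + 6 = 13.
  i=4: a_4=3, p_4 = 3*15 + 8 = 53, q_4 = 3*13 + 7 = 46.
q_4 = 46 > 22, so the last convergent with denominator <= 22 is p_3/q_3 = 15/13.
The closest fraction with denominator <= 22 is either p_3/q_3 or the intermediate fraction (k*p_3 + p_2)/(k*q_3 + q_2) with the largest k >= 1 whose denominator stays <= 22; these approach x as k grows, and every other convergent or intermediate fraction in range is farther away.
Largest k: floor((22 - q_2)/q_3) = floor((22 - 7)/13) = 1.
That gives (1*15 + 8)/(1*13 + 7) = 23/20.
Compare the errors: |x - 15/13| = |53*13 - 15*46|/(46*13) = 1/598, and |x - 23/20| = |53*20 - 23*46|/(46*20) = 2/920.
Cross-multiplying, 1*920 = 920 < 1196 = 2*598, so 1/598 is smaller: the convergent 15/13 is closer to x than 23/20.

15/13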